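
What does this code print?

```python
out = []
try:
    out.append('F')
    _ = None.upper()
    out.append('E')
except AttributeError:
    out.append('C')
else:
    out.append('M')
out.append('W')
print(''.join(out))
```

Execution trace: 'F' (try body) → 'C' (except AttributeError) → 'W' (after the try/except). Output: FCW

Answer: FCW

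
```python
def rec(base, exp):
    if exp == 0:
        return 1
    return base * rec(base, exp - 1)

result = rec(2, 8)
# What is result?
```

rec(2, 8) = 2 * 2 * 2 * 2 * 2 * 2 * 2 * 2 = 256

Answer: 256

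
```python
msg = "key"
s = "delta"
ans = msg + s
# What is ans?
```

Trace:
`msg = "key"` → msg = 'key'
`s = "delta"` → s = 'delta'
`ans = msg + s` → ans = 'keydelta'
So ans = 'keydelta'

Answer: 'keydelta'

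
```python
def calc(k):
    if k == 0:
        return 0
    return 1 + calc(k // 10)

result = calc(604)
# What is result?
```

Count of digits of 604: 3

Answer: 3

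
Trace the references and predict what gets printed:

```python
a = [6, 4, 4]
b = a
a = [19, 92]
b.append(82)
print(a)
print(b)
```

Key concept: rebinding vs mutation: a is rebound to a new list, b still points at the original.
Step by step:
`a = [6, 4, 4]` → a = [6, 4, 4]
`b = a` → b = [6, 4, 4] (same object as a)
`a = [19, 92]` → a = [19, 92]
`b.append(82)` → b = [6, 4, 4, 82]
`print(a)` → prints [19, 92]
`print(b)` → prints [6, 4, 4, 82]

Answer:
[19, 92]
[6, 4, 4, 82]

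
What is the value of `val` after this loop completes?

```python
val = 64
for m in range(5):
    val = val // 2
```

Halve 5 times: 64 // 2^5 = 2
`val` takes the values: 64 → 32 → 16 → 8 → 4 → 2

Answer: 2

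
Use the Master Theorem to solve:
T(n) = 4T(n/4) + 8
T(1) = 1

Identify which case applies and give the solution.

a=4, b=4, f(n)=8. log_4(4) = 1. Since c=0 < 1, Case 1 applies: T(n) = Θ(n^log_b(a)) = O(n).

Answer: O(n) - Case 1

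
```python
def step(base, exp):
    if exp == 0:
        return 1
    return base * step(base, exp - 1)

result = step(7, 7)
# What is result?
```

step(7, 7) = 7 * 7 * 7 * 7 * 7 * 7 * 7 = 823543

Answer: 823543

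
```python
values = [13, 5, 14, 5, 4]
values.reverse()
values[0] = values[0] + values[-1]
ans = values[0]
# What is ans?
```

Trace:
`values = [13, 5, 14, 5, 4]` → values = [13, 5, 14, 5, 4]
`values.reverse()` → values = [4, 5, 14, 5, 13]
`values[0] = values[0] + values[-1]` → values = [17, 5, 14, 5, 13]
`ans = values[0]` → ans = 17
So ans = 17

Answer: 17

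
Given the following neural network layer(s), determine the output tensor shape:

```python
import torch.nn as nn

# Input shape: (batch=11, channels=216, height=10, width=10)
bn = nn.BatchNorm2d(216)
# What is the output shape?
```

Input: (11, 216, 10, 10) -> Output: (11, 216, 10, 10)

Answer: (11, 216, 10, 10)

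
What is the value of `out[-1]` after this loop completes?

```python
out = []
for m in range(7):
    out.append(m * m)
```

Last element of squares 0 to 6
`out` takes the values: [] → [0] → [0, 1] → [0, 1, 4] → [0, 1, 4, 9] → [0, 1, 4, 9, 16] → [0, 1, 4, 9, 16, 25] → [0, 1, 4, 9, 16, 25, 36]
So `out[-1]` = 36

Answer: 36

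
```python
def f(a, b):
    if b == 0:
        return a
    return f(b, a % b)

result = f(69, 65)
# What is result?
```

f(69, 65) -> f(65, 4) -> f(4, 1) -> f(1, 0) -> 1

Answer: 1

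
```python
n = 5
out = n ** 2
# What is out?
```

Trace:
`n = 5` → n = 5
`out = n ** 2` → out = 25
So out = 25

Answer: 25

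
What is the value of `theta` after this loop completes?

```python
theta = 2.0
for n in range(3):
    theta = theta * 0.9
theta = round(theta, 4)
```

Exponential decay: 2.0 * 0.9^3
`theta` takes the values: 2.0 → 1.8 → 1.62 → 1.458

Answer: 1.458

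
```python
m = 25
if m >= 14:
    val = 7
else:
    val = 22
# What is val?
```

Trace:
`m = 25` → m = 25
`if m >= 14: ...` → m >= 14 is True → val = 7
So val = 7

Answer: 7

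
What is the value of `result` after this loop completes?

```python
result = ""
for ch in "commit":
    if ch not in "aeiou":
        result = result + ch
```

Remove vowels from 'commit'
`result` takes the values: "" → "c" → "cm" → "cmm" → "cmmt"

Answer: "cmmt"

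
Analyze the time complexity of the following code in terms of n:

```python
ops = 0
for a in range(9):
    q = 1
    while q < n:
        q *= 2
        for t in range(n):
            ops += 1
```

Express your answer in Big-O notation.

Each loop level contributes: 1 × log n × n. Multiplying the contributions gives O(n log n).

Answer: O(n log n)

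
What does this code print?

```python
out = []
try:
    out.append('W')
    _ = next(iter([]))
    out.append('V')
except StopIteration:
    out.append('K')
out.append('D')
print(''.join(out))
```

Execution trace: 'W' (try body) → 'K' (except StopIteration) → 'D' (after the try/except). Output: WKD

Answer: WKD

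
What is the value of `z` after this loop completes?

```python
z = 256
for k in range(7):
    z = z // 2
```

Halve 7 times: 256 // 2^7 = 2
`z` takes the values: 256 → 128 → 64 → 32 → 16 → 8 → 4 → 2

Answer: 2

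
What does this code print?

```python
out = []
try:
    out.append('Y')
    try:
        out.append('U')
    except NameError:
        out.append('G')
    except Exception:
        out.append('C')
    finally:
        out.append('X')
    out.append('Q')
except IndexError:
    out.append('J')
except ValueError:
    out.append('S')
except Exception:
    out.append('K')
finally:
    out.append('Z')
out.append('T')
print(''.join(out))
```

Execution trace: 'Y' (try body) → 'U' (inner try body, no exception) → 'X' (inner finally) → 'Q' (try body, no exception) → 'Z' (finally) → 'T' (after the try/except). Output: YUXQZT

Answer: YUXQZT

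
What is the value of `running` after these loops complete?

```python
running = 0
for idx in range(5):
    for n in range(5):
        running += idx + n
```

Sum of all idx+n for idx,n in 5x5
`running` takes the values: 0 → 1 → 3 → 6 → 10 → 11 → 13 → 16 → 20 → 25 → 27 → 30 → 34 → 39 → 45 → 48 → 52 → 57 → 63 → 70 → 74 → 79 → 85 → 92 → 100

Answer: 100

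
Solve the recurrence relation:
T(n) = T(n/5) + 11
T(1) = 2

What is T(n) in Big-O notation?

Each step divides n by 5 and adds 11. After log_5(n) steps we reach T(1)=2. So T(n) = 11·log_5(n) + 2 = O(log n).

Answer: O(log n)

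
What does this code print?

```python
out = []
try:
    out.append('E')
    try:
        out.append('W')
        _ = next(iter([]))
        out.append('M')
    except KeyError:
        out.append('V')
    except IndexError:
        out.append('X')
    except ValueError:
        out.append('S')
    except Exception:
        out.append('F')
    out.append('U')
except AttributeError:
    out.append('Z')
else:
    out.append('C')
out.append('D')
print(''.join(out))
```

Execution trace: 'E' (try body) → 'W' (inner try body) → 'F' (inner except Exception) → 'U' (try body, no exception) → 'C' (else) → 'D' (after the try/except). Output: EWFUCD

Answer: EWFUCD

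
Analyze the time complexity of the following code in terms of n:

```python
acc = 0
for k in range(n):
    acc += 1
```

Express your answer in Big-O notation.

Each loop level contributes: n. Multiplying the contributions gives O(n).

Answer: O(n)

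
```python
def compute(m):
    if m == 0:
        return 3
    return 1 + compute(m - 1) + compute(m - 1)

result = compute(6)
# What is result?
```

compute(m) = 1 + 2·compute(m-1), compute(0)=3. Closed form: (3+1)·2^6 - 1 = 255.

Answer: 255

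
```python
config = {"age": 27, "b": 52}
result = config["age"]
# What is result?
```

Trace:
`config = {"age": 27, "b": 52}` → config = {'age': 27, 'b': 52}
`result = config["age"]` → result = 27
So result = 27

Answer: 27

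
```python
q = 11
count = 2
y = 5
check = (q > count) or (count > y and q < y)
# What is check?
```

Trace:
`q = 11` → q = 11
`count = 2` → count = 2
`y = 5` → y = 5
`check = (q > count) or (count > y and q < y)` → check = True
So check = True

Answer: True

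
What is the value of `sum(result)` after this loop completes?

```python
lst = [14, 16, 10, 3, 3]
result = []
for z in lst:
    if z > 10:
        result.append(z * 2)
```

Sum of doubled values > 10
`result` takes the values: [] → [28] → [28, 32]
So `sum(result)` = 60

Answer: 60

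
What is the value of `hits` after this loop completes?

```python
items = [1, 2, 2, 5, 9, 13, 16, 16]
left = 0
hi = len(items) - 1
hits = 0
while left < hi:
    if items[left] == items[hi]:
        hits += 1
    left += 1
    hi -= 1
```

Count matching pairs from ends
`hits` takes the values: 0

Answer: 0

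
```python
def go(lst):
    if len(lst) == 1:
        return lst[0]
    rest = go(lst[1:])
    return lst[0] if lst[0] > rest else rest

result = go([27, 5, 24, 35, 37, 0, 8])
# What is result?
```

Recursive max over [27, 5, 24, 35, 37, 0, 8] = 37

Answer: 37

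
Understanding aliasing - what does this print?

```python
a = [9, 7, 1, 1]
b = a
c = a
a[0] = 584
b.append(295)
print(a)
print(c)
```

Key concept: multiple aliases.
Step by step:
`a = [9, 7, 1, 1]` → a = [9, 7, 1, 1]
`b = a` → b = [9, 7, 1, 1] (same object as a)
`c = a` → c = [9, 7, 1, 1] (same object as a, b)
`a[0] = 584` → a = [584, 7, 1, 1] (same object as b, c); b = [584, 7, 1, 1] (same object as a, c); c = [584, 7, 1, 1] (same object as a, b)
`b.append(295)` → a = [584, 7, 1, 1, 295] (same object as b, c); b = [584, 7, 1, 1, 295] (same object as a, c); c = [584, 7, 1, 1, 295] (same object as a, b)
`print(a)` → prints [584, 7, 1, 1, 295]
`print(c)` → prints [584, 7, 1, 1, 295]

Answer:
[584, 7, 1, 1, 295]
[584, 7, 1, 1, 295]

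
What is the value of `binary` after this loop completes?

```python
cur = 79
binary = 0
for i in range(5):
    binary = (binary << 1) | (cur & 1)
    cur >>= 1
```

Reverse lowest 5 bits of 79
`binary` takes the values: 0 → 1 → 3 → 7 → 15 → 30

Answer: 30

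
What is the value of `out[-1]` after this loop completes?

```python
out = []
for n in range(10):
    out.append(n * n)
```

Last element of squares 0 to 9
`out` takes the values: [] → [0] → [0, 1] → [0, 1, 4] → [0, 1, 4, 9] → [0, 1, 4, 9, 16] → [0, 1, 4, 9, 16, 25] → [0, 1, 4, 9, 16, 25, 36] → [0, 1, 4, 9, 16, 25, 36, 49] → [0, 1, 4, 9, 16, 25, 36, 49, 64] → [0, 1, 4, 9, 16, 25, 36, 49, 64, 81]
So `out[-1]` = 81

Answer: 81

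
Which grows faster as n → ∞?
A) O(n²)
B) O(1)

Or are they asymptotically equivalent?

O(n²) vs O(1): Higher order terms dominate.

Answer: A) O(n²) grows faster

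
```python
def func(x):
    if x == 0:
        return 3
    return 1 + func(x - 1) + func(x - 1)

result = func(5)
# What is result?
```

func(x) = 1 + 2·func(x-1), func(0)=3. Closed form: (3+1)·2^5 - 1 = 127.

Answer: 127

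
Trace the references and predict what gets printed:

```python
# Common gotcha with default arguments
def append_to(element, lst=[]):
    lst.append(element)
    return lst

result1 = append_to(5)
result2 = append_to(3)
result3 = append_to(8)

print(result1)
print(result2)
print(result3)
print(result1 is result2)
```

Key concept: mutable default argument gotcha.
Step by step:
`result1 = append_to(5)` → result1 = [5]
`result2 = append_to(3)` → result1 = [5, 3] (same object as result2); result2 = [5, 3] (same object as result1)
`result3 = append_to(8)` → result1 = [5, 3, 8] (same object as result2, result3); result2 = [5, 3, 8] (same object as result1, result3); result3 = [5, 3, 8] (same object as result1, result2)
`print(result1)` → prints [5, 3, 8]
`print(result2)` → prints [5, 3, 8]
`print(result3)` → prints [5, 3, 8]
`print(result1 is result2)` → prints True

Answer:
[5, 3, 8]
[5, 3, 8]
[5, 3, 8]
True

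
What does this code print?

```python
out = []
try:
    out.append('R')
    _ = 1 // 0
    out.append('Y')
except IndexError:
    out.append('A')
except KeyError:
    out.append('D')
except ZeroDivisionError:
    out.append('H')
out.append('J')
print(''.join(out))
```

Execution trace: 'R' (try body) → 'H' (except ZeroDivisionError) → 'J' (after the try/except). Output: RHJ

Answer: RHJ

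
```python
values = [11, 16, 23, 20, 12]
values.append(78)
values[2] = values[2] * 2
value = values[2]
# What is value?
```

Trace:
`values = [11, 16, 23, 20, 12]` → values = [11, 16, 23, 20, 12]
`values.append(78)` → values = [11, 16, 23, 20, 12, 78]
`values[2] = values[2] * 2` → values = [11, 16, 46, 20, 12, 78]
`value = values[2]` → value = 46
So value = 46

Answer: 46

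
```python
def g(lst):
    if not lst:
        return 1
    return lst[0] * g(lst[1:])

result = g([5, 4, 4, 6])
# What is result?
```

Product over [5, 4, 4, 6] = 5 * 4 * 4 * 6 = 480

Answer: 480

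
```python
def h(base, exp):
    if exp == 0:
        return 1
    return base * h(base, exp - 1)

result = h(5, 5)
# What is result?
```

h(5, 5) = 5 * 5 * 5 * 5 * 5 = 3125

Answer: 3125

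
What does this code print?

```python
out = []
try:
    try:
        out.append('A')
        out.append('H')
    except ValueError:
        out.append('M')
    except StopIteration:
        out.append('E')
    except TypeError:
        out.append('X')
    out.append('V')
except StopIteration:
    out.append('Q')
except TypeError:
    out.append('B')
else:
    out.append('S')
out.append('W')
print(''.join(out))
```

Execution trace: 'A' (inner try body) → 'H' (inner try body, no exception) → 'V' (try body, no exception) → 'S' (else) → 'W' (after the try/except). Output: AHVSW

Answer: AHVSW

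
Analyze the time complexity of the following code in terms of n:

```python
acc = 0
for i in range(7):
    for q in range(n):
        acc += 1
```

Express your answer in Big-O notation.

Each loop level contributes: 1 × n. Multiplying the contributions gives O(n).

Answer: O(n)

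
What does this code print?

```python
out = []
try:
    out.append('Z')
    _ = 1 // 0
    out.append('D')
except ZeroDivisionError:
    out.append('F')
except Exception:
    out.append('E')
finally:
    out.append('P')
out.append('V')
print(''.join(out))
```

Execution trace: 'Z' (try body) → 'F' (except ZeroDivisionError) → 'P' (finally) → 'V' (after the try/except). Output: ZFPV

Answer: ZFPV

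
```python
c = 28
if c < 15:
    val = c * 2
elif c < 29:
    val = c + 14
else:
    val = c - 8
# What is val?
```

Trace:
`c = 28` → c = 28
`if c < 15: ...` → c < 15 is False, c < 29 is True → val = 42
So val = 42

Answer: 42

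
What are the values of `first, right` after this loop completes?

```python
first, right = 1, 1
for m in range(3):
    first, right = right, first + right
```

Fibonacci: after 3 iterations
`first, right` takes the values: (1, 1) → (1, 2) → (2, 3) → (3, 5)

Answer: 3, 5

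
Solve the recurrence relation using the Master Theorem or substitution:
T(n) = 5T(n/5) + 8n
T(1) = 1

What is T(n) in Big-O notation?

By Master Theorem: a=5, b=5, f(n)=8n. Since log_5(5) = 1 and f(n) = Θ(n^1), Case 2 applies. T(n) = O(n log n).

Answer: O(n log n)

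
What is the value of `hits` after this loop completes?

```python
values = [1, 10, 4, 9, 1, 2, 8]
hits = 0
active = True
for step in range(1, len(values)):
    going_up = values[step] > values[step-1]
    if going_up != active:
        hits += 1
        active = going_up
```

Count direction changes in [1, 10, 4, 9, 1, 2, 8]
`hits` takes the values: 0 → 1 → 2 → 3 → 4

Answer: 4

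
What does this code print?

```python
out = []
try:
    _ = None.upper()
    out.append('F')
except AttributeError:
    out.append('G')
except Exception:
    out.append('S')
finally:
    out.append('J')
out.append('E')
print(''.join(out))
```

Execution trace: 'G' (except AttributeError) → 'J' (finally) → 'E' (after the try/except). Output: GJE

Answer: GJE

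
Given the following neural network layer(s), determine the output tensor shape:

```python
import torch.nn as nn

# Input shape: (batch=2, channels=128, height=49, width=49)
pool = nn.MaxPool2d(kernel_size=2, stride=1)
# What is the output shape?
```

Input: (2, 128, 49, 49) -> Output: (2, 128, 48, 48)

Answer: (2, 128, 48, 48)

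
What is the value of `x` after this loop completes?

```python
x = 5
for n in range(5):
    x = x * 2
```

Multiply by 2, 5 times: 5 * 2^5 = 160
`x` takes the values: 5 → 10 → 20 → 40 → 80 → 160

Answer: 160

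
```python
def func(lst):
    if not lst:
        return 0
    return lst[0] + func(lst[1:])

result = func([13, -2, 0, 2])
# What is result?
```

13 + (-2) + 0 + 2 + 0 = 13

Answer: 13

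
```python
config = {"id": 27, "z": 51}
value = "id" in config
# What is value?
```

Trace:
`config = {"id": 27, "z": 51}` → config = {'id': 27, 'z': 51}
`value = "id" in config` → value = True
So value = True

Answer: True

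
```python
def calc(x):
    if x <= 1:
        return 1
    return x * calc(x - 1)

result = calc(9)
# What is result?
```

calc(9) = 9 * 8 * 7 * 6 * 5 * 4 * 3 * 2 * 1 = 362880

Answer: 362880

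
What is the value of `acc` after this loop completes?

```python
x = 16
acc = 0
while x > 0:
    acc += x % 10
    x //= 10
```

Sum digits of 16
`acc` takes the values: 0 → 6 → 7

Answer: 7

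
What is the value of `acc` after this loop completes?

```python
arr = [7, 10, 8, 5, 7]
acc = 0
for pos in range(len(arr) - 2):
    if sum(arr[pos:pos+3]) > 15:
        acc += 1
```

Count windows with sum > 15
`acc` takes the values: 0 → 1 → 2 → 3

Answer: 3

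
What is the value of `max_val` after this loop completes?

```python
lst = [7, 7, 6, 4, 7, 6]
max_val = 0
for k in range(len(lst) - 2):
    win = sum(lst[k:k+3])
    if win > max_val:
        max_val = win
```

Max sum of 3-element window in [7, 7, 6, 4, 7, 6]
`max_val` takes the values: 0 → 20

Answer: 20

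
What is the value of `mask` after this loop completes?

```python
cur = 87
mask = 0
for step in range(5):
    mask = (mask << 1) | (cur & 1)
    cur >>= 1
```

Reverse lowest 5 bits of 87
`mask` takes the values: 0 → 1 → 3 → 7 → 14 → 29

Answer: 29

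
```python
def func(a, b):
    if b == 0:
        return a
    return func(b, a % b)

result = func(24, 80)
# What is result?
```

func(24, 80) -> func(80, 24) -> func(24, 8) -> func(8, 0) -> 8

Answer: 8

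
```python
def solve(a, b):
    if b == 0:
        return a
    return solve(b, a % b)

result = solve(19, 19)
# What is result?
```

solve(19, 19) -> solve(19, 0) -> 19

Answer: 19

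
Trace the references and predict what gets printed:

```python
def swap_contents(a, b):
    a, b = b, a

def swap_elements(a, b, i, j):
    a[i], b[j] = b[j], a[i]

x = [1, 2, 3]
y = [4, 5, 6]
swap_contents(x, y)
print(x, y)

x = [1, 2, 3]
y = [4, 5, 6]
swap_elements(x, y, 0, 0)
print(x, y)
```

Key concept: parameter rebinding vs mutation.
Step by step:
`x = [1, 2, 3]` → x = [1, 2, 3]
`y = [4, 5, 6]` → y = [4, 5, 6]
`swap_contents(x, y)` → no visible change to tracked variables
`print(x, y)` → prints [1, 2, 3] [4, 5, 6]
`x = [1, 2, 3]` → x = [1, 2, 3]
`y = [4, 5, 6]` → y = [4, 5, 6]
`swap_elements(x, y, 0, 0)` → x = [4, 2, 3]; y = [1, 5, 6]
`print(x, y)` → prints [4, 2, 3] [1, 5, 6]

Answer:
[1, 2, 3] [4, 5, 6]
[4, 2, 3] [1, 5, 6]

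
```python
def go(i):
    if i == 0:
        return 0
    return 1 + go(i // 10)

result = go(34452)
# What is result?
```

Count of digits of 34452: 5

Answer: 5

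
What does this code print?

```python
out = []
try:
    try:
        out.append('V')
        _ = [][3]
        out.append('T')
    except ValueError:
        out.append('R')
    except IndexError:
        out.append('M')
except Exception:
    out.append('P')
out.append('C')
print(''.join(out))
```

Execution trace: 'V' (inner try body) → 'M' (inner except IndexError) → 'C' (after the try/except). Output: VMC

Answer: VMC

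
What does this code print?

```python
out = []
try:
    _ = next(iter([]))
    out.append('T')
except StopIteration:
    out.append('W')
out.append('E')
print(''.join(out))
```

Execution trace: 'W' (except StopIteration) → 'E' (after the try/except). Output: WE

Answer: WE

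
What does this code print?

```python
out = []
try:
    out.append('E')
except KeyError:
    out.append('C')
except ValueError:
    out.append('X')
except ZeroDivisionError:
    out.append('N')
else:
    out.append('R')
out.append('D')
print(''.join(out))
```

Execution trace: 'E' (try body, no exception) → 'R' (else) → 'D' (after the try/except). Output: ERD

Answer: ERD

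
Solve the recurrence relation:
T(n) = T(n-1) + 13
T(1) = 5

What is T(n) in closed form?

Unrolling: T(n) = T(1) + 13·(n-1) = 5 + 13(n-1) = 13n - 8.

Answer: T(n) = 13n - 8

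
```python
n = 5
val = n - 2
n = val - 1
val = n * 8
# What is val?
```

Trace:
`n = 5` → n = 5
`val = n - 2` → val = 3
`n = val - 1` → n = 2
`val = n * 8` → val = 16
So val = 16

Answer: 16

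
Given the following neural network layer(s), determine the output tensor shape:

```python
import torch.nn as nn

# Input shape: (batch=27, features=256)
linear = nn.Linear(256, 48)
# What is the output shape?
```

Input: (27, 256) -> Output: (27, 48)

Answer: (27, 48)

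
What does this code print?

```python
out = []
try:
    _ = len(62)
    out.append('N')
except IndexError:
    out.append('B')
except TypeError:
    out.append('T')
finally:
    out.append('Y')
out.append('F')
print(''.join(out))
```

Execution trace: 'T' (except TypeError) → 'Y' (finally) → 'F' (after the try/except). Output: TYF

Answer: TYF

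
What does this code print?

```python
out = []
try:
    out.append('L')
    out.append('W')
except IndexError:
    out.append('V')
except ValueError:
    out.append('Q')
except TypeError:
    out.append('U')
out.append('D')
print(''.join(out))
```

Execution trace: 'L' (try body) → 'W' (try body, no exception) → 'D' (after the try/except). Output: LWD

Answer: LWD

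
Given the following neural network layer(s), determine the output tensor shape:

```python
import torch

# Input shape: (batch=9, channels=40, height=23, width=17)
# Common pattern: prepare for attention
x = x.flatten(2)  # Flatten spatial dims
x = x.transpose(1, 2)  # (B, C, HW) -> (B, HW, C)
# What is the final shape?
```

Input: (9, 40, 23, 17) -> after flatten(2): (9, 40, 391) -> Output: (9, 391, 40)

Answer: (9, 391, 40)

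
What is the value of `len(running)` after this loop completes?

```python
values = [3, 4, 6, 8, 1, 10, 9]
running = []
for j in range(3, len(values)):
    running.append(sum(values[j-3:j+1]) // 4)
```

Number of 4-element averages
`running` takes the values: [] → [5] → [5, 4] → [5, 4, 6] → [5, 4, 6, 7]
So `len(running)` = 4

Answer: 4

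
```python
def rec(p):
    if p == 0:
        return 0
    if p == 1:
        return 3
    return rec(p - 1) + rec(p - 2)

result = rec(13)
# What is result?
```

Build up from base cases: rec(0)=0, rec(1)=3, rec(2)=3, rec(3)=6, rec(4)=9, rec(5)=15, rec(6)=24, ..., rec(13)=699

Answer: 699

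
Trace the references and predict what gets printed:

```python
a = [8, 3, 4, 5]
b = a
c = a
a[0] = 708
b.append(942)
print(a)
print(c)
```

Key concept: multiple aliases.
Step by step:
`a = [8, 3, 4, 5]` → a = [8, 3, 4, 5]
`b = a` → b = [8, 3, 4, 5] (same object as a)
`c = a` → c = [8, 3, 4, 5] (same object as a, b)
`a[0] = 708` → a = [708, 3, 4, 5] (same object as b, c); b = [708, 3, 4, 5] (same object as a, c); c = [708, 3, 4, 5] (same object as a, b)
`b.append(942)` → a = [708, 3, 4, 5, 942] (same object as b, c); b = [708, 3, 4, 5, 942] (same object as a, c); c = [708, 3, 4, 5, 942] (same object as a, b)
`print(a)` → prints [708, 3, 4, 5, 942]
`print(c)` → prints [708, 3, 4, 5, 942]

Answer:
[708, 3, 4, 5, 942]
[708, 3, 4, 5, 942]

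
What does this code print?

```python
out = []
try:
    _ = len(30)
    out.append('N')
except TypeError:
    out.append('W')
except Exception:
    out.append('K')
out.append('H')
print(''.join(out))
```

Execution trace: 'W' (except TypeError) → 'H' (after the try/except). Output: WH

Answer: WH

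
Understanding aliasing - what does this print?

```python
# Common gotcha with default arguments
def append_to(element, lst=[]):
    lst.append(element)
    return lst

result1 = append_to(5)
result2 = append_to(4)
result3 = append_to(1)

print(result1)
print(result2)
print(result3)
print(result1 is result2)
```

Key concept: mutable default argument gotcha.
Step by step:
`result1 = append_to(5)` → result1 = [5]
`result2 = append_to(4)` → result1 = [5, 4] (same object as result2); result2 = [5, 4] (same object as result1)
`result3 = append_to(1)` → result1 = [5, 4, 1] (same object as result2, result3); result2 = [5, 4, 1] (same object as result1, result3); result3 = [5, 4, 1] (same object as result1, result2)
`print(result1)` → prints [5, 4, 1]
`print(result2)` → prints [5, 4, 1]
`print(result3)` → prints [5, 4, 1]
`print(result1 is result2)` → prints True

Answer:
[5, 4, 1]
[5, 4, 1]
[5, 4, 1]
True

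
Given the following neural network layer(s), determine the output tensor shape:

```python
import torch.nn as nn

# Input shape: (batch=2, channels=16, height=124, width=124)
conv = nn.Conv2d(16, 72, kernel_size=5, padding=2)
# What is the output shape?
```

Input: (2, 16, 124, 124) -> Output: (2, 72, 124, 124)

Answer: (2, 72, 124, 124)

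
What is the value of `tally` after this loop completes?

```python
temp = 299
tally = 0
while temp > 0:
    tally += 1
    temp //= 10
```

Count digits by repeated division by 10
`tally` takes the values: 0 → 1 → 2 → 3

Answer: 3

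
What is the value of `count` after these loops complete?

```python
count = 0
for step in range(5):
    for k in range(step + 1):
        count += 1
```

Triangle: 1 + 2 + ... + 5
`count` takes the values: 0 → 1 → 2 → 3 → 4 → 5 → 6 → 7 → 8 → 9 → 10 → 11 → 12 → 13 → 14 → 15

Answer: 15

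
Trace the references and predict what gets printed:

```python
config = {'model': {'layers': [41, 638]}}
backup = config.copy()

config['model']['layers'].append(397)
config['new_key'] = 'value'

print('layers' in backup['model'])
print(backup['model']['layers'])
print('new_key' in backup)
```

Key concept: shallow copy gotcha with nested dict.
Step by step:
`config = {'model': {'layers': [41, 638]}}` → config = {'model': {'layers': [41, 638]}}
`backup = config.copy()` → backup = {'model': {'layers': [41, 638]}}
`config['model']['layers'].append(397)` → config = {'model': {'layers': [41, 638, 397]}}; backup = {'model': {'layers': [41, 638, 397]}}
`config['new_key'] = 'value'` → config = {'model': {'layers': [41, 638, 397]}, 'new_key': 'value'}
`print('layers' in backup['model'])` → prints True
`print(backup['model']['layers'])` → prints [41, 638, 397]
`print('new_key' in backup)` → prints False

Answer:
True
[41, 638, 397]
False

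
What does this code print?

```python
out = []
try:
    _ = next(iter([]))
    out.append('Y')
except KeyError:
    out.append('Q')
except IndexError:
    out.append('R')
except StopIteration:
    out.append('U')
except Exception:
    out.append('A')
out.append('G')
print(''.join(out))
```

Execution trace: 'U' (except StopIteration) → 'G' (after the try/except). Output: UG

Answer: UG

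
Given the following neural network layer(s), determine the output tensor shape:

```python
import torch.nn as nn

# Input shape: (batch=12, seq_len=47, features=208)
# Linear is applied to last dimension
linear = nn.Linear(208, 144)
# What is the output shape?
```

Input: (12, 47, 208) -> Output: (12, 47, 144)

Answer: (12, 47, 144)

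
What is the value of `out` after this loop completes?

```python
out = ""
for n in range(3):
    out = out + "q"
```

Repeat 'q' 3 times
`out` takes the values: "" → "q" → "qq" → "qqq"

Answer: "qqq"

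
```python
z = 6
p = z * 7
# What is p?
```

Trace:
`z = 6` → z = 6
`p = z * 7` → p = 42
So p = 42

Answer: 42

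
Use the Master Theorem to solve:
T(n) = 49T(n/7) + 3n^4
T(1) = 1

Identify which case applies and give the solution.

a=49, b=7, f(n)=3n^4. log_7(49) = 2. Since c=4 > 2 and the regularity condition holds (49(n/7)^4 = (49/7^4)n^4 with 49/7^4 < 1), Case 3 applies: T(n) = Θ(f(n)) = O(n^4).

Answer: O(n^4) - Case 3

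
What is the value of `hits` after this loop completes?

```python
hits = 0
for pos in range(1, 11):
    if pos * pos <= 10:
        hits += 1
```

Count numbers where pos² ≤ 10
`hits` takes the values: 0 → 1 → 2 → 3

Answer: 3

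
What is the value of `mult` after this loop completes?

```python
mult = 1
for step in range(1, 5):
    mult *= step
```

4! = 24
`mult` takes the values: 1 → 2 → 6 → 24

Answer: 24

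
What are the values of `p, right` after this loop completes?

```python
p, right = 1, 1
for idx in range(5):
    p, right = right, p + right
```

Fibonacci: after 5 iterations
`p, right` takes the values: (1, 1) → (1, 2) → (2, 3) → (3, 5) → (5, 8) → (8, 13)

Answer: 8, 13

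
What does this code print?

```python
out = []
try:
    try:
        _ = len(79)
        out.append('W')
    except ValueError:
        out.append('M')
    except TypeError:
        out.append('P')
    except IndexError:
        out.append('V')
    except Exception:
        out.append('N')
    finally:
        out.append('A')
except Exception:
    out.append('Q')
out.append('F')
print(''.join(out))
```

Execution trace: 'P' (inner except TypeError) → 'A' (inner finally) → 'F' (after the try/except). Output: PAF

Answer: PAF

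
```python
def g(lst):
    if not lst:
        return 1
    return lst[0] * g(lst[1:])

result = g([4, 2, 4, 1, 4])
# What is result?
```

Product over [4, 2, 4, 1, 4] = 4 * 2 * 4 * 1 * 4 = 128

Answer: 128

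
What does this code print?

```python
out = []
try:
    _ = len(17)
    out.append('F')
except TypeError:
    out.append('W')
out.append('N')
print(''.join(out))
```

Execution trace: 'W' (except TypeError) → 'N' (after the try/except). Output: WN

Answer: WN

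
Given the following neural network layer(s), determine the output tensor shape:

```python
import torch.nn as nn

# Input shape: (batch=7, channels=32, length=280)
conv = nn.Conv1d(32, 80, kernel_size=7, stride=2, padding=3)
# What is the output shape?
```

Input: (7, 32, 280) -> Output: (7, 80, 140)

Answer: (7, 80, 140)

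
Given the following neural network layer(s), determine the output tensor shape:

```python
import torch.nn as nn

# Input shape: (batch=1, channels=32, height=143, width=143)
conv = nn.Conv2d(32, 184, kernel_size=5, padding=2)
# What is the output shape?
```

Input: (1, 32, 143, 143) -> Output: (1, 184, 143, 143)

Answer: (1, 184, 143, 143)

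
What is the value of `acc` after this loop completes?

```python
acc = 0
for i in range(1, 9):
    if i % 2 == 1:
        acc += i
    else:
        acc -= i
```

Add odd, subtract even
`acc` takes the values: 0 → 1 → -1 → 2 → -2 → 3 → -3 → 4 → -4

Answer: -4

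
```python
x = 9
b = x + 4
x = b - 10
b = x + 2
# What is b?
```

Trace:
`x = 9` → x = 9
`b = x + 4` → b = 13
`x = b - 10` → x = 3
`b = x + 2` → b = 5
So b = 5

Answer: 5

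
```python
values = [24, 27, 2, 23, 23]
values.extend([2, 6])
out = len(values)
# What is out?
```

Trace:
`values = [24, 27, 2, 23, 23]` → values = [24, 27, 2, 23, 23]
`values.extend([2, 6])` → values = [24, 27, 2, 23, 23, 2, 6]
`out = len(values)` → out = 7
So out = 7

Answer: 7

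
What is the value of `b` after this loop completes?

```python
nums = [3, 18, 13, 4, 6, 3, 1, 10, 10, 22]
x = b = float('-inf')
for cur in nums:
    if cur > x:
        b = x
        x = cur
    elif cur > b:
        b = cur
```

Second largest (with repeats) in [3, 18, 13, 4, 6, 3, 1, 10, 10, 22]
`b` takes the values: -inf → 3 → 13 → 18

Answer: 18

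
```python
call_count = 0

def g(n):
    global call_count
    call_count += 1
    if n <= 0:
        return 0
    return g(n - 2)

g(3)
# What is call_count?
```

Linear recursion stepping by 2: 3 calls from n=3 down to ≤0.

Answer: 3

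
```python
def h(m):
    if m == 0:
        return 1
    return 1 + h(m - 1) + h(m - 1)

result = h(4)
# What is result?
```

h(m) = 1 + 2·h(m-1), h(0)=1. Closed form: (1+1)·2^4 - 1 = 31.

Answer: 31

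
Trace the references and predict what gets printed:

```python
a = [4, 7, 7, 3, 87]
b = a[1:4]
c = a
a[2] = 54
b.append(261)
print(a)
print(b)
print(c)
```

Key concept: slice vs alias.
Step by step:
`a = [4, 7, 7, 3, 87]` → a = [4, 7, 7, 3, 87]
`b = a[1:4]` → b = [7, 7, 3]
`c = a` → c = [4, 7, 7, 3, 87] (same object as a)
`a[2] = 54` → a = [4, 7, 54, 3, 87] (same object as c); c = [4, 7, 54, 3, 87] (same object as a)
`b.append(261)` → b = [7, 7, 3, 261]
`print(a)` → prints [4, 7, 54, 3, 87]
`print(b)` → prints [7, 7, 3, 261]
`print(c)` → prints [4, 7, 54, 3, 87]

Answer:
[4, 7, 54, 3, 87]
[7, 7, 3, 261]
[4, 7, 54, 3, 87]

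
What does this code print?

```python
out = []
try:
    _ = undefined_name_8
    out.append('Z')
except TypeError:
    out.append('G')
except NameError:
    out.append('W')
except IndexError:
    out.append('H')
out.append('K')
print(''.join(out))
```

Execution trace: 'W' (except NameError) → 'K' (after the try/except). Output: WK

Answer: WK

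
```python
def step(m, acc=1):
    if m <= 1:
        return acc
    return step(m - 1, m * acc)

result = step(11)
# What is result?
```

Accumulator trace (n, acc): (11, 1) -> (10, 11) -> (9, 110) -> (8, 990) -> (7, 7920) -> (6, 55440) -> (5, 332640) -> (4, 1663200) -> (3, 6652800) -> (2, 19958400) -> (1, 39916800) -> return 39916800

Answer: 39916800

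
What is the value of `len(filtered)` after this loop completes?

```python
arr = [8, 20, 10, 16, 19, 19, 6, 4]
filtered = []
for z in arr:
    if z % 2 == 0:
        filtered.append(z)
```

Count even numbers in [8, 20, 10, 16, 19, 19, 6, 4]
`filtered` takes the values: [] → [8] → [8, 20] → [8, 20, 10] → [8, 20, 10, 16] → [8, 20, 10, 16, 6] → [8, 20, 10, 16, 6, 4]
So `len(filtered)` = 6

Answer: 6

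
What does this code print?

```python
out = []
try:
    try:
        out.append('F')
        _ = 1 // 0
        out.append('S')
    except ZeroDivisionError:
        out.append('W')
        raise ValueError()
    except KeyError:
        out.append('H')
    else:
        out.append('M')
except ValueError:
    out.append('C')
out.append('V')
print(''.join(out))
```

Execution trace: 'F' (inner try body) → 'W' (inner except ZeroDivisionError) → 'C' (outer except ValueError) → 'V' (after the try/except). Output: FWCV

Answer: FWCV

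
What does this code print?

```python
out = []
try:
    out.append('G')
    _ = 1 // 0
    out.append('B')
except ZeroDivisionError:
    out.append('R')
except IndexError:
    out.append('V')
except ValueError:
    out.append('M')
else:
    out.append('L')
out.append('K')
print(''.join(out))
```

Execution trace: 'G' (try body) → 'R' (except ZeroDivisionError) → 'K' (after the try/except). Output: GRK

Answer: GRK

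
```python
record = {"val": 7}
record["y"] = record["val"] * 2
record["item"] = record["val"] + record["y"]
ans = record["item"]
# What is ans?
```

Trace:
`record = {"val": 7}` → record = {'val': 7}
`record["y"] = record["val"] * 2` → record = {'val': 7, 'y': 14}
`record["item"] = record["val"] + record["y"]` → record = {'val': 7, 'y': 14, 'item': 21}
`ans = record["item"]` → ans = 21
So ans = 21

Answer: 21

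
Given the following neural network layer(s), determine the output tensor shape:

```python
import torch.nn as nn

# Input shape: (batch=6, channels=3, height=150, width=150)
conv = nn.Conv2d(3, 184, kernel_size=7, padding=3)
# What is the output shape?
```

Input: (6, 3, 150, 150) -> Output: (6, 184, 150, 150)

Answer: (6, 184, 150, 150)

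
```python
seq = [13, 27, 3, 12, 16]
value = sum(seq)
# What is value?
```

Trace:
`seq = [13, 27, 3, 12, 16]` → seq = [13, 27, 3, 12, 16]
`value = sum(seq)` → value = 71
So value = 71

Answer: 71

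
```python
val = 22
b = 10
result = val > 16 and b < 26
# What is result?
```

Trace:
`val = 22` → val = 22
`b = 10` → b = 10
`result = val > 16 and b < 26` → result = True
So result = True

Answer: True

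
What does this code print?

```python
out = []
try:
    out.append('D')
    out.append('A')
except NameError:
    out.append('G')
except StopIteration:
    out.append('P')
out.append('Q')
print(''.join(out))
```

Execution trace: 'D' (try body) → 'A' (try body, no exception) → 'Q' (after the try/except). Output: DAQ

Answer: DAQ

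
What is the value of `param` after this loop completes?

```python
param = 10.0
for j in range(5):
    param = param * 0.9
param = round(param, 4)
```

Exponential decay: 10.0 * 0.9^5
`param` takes the values: 10.0 → 9.0 → 8.1 → 7.29 → 6.561 → 5.9049

Answer: 5.9049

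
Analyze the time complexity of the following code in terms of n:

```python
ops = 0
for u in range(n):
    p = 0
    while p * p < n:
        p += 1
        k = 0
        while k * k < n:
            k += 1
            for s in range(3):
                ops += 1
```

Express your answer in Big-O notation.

Each loop level contributes: n × √n × √n × 1. Multiplying the contributions gives O(n^2).

Answer: O(n^2)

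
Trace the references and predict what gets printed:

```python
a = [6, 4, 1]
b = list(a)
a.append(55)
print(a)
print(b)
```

Key concept: list() constructor creates copy.
Step by step:
`a = [6, 4, 1]` → a = [6, 4, 1]
`b = list(a)` → b = [6, 4, 1]
`a.append(55)` → a = [6, 4, 1, 55]
`print(a)` → prints [6, 4, 1, 55]
`print(b)` → prints [6, 4, 1]

Answer:
[6, 4, 1, 55]
[6, 4, 1]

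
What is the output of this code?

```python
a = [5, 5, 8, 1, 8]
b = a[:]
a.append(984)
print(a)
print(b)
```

Key concept: slice [:] creates copy.
Step by step:
`a = [5, 5, 8, 1, 8]` → a = [5, 5, 8, 1, 8]
`b = a[:]` → b = [5, 5, 8, 1, 8]
`a.append(984)` → a = [5, 5, 8, 1, 8, 984]
`print(a)` → prints [5, 5, 8, 1, 8, 984]
`print(b)` → prints [5, 5, 8, 1, 8]

Answer:
[5, 5, 8, 1, 8, 984]
[5, 5, 8, 1, 8]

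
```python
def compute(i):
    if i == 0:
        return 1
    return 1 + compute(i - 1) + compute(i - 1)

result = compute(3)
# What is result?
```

compute(i) = 1 + 2·compute(i-1), compute(0)=1. Closed form: (1+1)·2^3 - 1 = 15.

Answer: 15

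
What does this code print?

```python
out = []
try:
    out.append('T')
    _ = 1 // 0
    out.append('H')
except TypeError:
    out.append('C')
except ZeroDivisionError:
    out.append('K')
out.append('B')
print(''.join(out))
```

Execution trace: 'T' (try body) → 'K' (except ZeroDivisionError) → 'B' (after the try/except). Output: TKB

Answer: TKB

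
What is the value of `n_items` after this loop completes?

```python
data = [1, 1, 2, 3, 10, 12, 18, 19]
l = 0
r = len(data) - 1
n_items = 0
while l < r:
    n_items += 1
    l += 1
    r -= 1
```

Iterations until pointers meet (list length 8)
`n_items` takes the values: 0 → 1 → 2 → 3 → 4

Answer: 4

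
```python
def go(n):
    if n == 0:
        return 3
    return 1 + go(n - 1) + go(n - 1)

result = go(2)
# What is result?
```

go(n) = 1 + 2·go(n-1), go(0)=3. Closed form: (3+1)·2^2 - 1 = 15.

Answer: 15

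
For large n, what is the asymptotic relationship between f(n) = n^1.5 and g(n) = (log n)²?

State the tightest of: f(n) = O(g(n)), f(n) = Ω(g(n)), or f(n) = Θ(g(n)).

n^1.5 vs (log n)²: f(n) = Ω(g(n)) but not O(g(n)) — n^1.5 grows strictly faster than (log n)².

Answer: f(n) = Ω(g(n)) but not O(g(n)) — n^1.5 grows strictly faster than (log n)².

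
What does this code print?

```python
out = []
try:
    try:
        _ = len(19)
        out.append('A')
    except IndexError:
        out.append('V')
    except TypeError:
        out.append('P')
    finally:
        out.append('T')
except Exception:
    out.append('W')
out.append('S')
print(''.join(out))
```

Execution trace: 'P' (inner except TypeError) → 'T' (inner finally) → 'S' (after the try/except). Output: PTS

Answer: PTS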